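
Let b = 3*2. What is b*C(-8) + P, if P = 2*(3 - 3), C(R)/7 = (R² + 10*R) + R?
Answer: -1008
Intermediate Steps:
b = 6
C(R) = 7*R² + 77*R (C(R) = 7*((R² + 10*R) + R) = 7*(R² + 11*R) = 7*R² + 77*R)
P = 0 (P = 2*0 = 0)
b*C(-8) + P = 6*(7*(-8)*(11 - 8)) + 0 = 6*(7*(-8)*3) + 0 = 6*(-168) + 0 = -1008 + 0 = -1008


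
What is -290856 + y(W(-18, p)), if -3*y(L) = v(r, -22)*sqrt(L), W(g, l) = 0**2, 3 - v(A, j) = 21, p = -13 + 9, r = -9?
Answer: -290856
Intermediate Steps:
p = -4
v(A, j) = -18 (v(A, j) = 3 - 1*21 = 3 - 21 = -18)
W(g, l) = 0
y(L) = 6*sqrt(L) (y(L) = -(-6)*sqrt(L) = 6*sqrt(L))
-290856 + y(W(-18, p)) = -290856 + 6*sqrt(0) = -290856 + 6*0 = -290856 + 0 = -290856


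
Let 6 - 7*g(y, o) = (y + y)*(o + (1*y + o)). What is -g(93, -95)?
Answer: -18048/7 ≈ -2578.3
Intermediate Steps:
g(y, o) = 6/7 - 2*y*(y + 2*o)/7 (g(y, o) = 6/7 - (y + y)*(o + (1*y + o))/7 = 6/7 - 2*y*(o + (y + o))/7 = 6/7 - 2*y*(o + (o + y))/7 = 6/7 - 2*y*(y + 2*o)/7)
-g(93, -95) = -(6/7 - 2/7*93² - 4/7*(-95)*93) = -(6/7 - 2/7*8649 + 35340/7) = -(6/7 - 17298/7 + 35340/7) = -1*18048/7 = -18048/7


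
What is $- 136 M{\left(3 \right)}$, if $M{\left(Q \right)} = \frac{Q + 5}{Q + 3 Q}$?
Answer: $- \frac{272}{3} \approx -90.667$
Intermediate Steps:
$M{\left(Q \right)} = \frac{5 + Q}{4 Q}$
$- 136 M{\left(3 \right)} = - 136 \frac{5 + 3}{4 \cdot 3} = - 136 \cdot \frac{1}{4} \cdot \frac{1}{3} \cdot 8 = \left(-136\right) \frac{2}{3} = - \frac{272}{3}$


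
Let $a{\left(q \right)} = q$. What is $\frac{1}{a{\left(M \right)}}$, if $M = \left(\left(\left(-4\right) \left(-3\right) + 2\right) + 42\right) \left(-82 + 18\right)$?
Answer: $- \frac{1}{3584} \approx -0.00027902$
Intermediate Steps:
$M = -3584$ ($M = \left(\left(12 + 2\right) + 42\right) \left(-64\right) = \left(14 + 42\right) \left(-64\right) = 56 \left(-64\right) = -3584$)
$\frac{1}{a{\left(M \right)}} = \frac{1}{-3584} = - \frac{1}{3584}$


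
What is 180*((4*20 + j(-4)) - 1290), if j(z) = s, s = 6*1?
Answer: -216720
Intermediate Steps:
s = 6
j(z) = 6
180*((4*20 + j(-4)) - 1290) = 180*((4*20 + 6) - 1290) = 180*((80 + 6) - 1290) = 180*(86 - 1290) = 180*(-1204) = -216720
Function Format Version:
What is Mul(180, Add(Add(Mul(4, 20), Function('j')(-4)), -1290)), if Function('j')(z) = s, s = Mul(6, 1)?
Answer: -216720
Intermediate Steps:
s = 6
Function('j')(z) = 6
Mul(180, Add(Add(Mul(4, 20), Function('j')(-4)), -1290)) = Mul(180, Add(Add(Mul(4, 20), 6), -1290)) = Mul(180, Add(Add(80, 6), -1290)) = Mul(180, Add(86, -1290)) = Mul(180, -1204) = -216720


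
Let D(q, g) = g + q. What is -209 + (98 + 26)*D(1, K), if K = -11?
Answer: -1449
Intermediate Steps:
-209 + (98 + 26)*D(1, K) = -209 + (98 + 26)*(-11 + 1) = -209 + 124*(-10) = -209 - 1240 = -1449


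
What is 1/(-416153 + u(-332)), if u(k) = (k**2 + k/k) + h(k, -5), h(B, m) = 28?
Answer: -1/305900 ≈ -3.2690e-6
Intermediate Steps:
u(k) = 29 + k**2 (u(k) = (k**2 + k/k) + 28 = (k**2 + 1) + 28 = (1 + k**2) + 28 = 29 + k**2)
1/(-416153 + u(-332)) = 1/(-416153 + (29 + (-332)**2)) = 1/(-416153 + (29 + 110224)) = 1/(-416153 + 110253) = 1/(-305900) = -1/305900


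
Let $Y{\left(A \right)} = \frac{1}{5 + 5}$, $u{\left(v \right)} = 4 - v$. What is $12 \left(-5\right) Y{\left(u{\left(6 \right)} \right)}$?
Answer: $-6$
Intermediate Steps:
$Y{\left(A \right)} = \frac{1}{10}$
$12 \left(-5\right) Y{\left(u{\left(6 \right)} \right)} = 12 \left(-5\right) \frac{1}{10} = \left(-60\right) \frac{1}{10} = -6$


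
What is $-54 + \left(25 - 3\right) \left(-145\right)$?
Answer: $-3244$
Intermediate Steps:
$-54 + \left(25 - 3\right) \left(-145\right) = -54 + 22 \left(-145\right) = -54 - 3190 = -3244$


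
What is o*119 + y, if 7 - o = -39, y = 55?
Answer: 5529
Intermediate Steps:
o = 46 (o = 7 - 1*(-39) = 7 + 39 = 46)
o*119 + y = 46*119 + 55 = 5474 + 55 = 5529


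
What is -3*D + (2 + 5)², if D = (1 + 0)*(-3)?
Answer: 58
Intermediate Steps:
D = -3 (D = 1*(-3) = -3)
-3*D + (2 + 5)² = -3*(-3) + (2 + 5)² = 9 + 7² = 9 + 49 = 58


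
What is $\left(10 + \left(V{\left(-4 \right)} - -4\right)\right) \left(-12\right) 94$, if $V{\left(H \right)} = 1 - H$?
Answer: $-21432$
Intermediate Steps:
$\left(10 + \left(V{\left(-4 \right)} - -4\right)\right) \left(-12\right) 94 = \left(10 + \left(\left(1 - -4\right) - -4\right)\right) \left(-12\right) 94 = \left(10 + \left(\left(1 + 4\right) + 4\right)\right) \left(-12\right) 94 = \left(10 + \left(5 + 4\right)\right) \left(-12\right) 94 = \left(10 + 9\right) \left(-12\right) 94 = 19 \left(-12\right) 94 = \left(-228\right) 94 = -21432$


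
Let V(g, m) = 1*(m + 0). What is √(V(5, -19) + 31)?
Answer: 2*√3 ≈ 3.4641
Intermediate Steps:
V(g, m) = m (V(g, m) = 1*m = m)
√(V(5, -19) + 31) = √(-19 + 31) = √12 = 2*√3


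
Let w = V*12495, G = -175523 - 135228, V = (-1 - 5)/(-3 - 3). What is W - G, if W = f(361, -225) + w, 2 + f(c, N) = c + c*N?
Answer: 242380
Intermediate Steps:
V = 1 (V = -6/(-6) = -6*(-⅙) = 1)
G = -310751
f(c, N) = -2 + c + N*c (f(c, N) = -2 + (c + c*N) = -2 + (c + N*c) = -2 + c + N*c)
w = 12495 (w = 1*12495 = 12495)
W = -68371 (W = (-2 + 361 - 225*361) + 12495 = (-2 + 361 - 81225) + 12495 = -80866 + 12495 = -68371)
W - G = -68371 - 1*(-310751) = -68371 + 310751 = 242380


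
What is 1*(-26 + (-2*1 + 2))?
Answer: -26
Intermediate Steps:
1*(-26 + (-2*1 + 2)) = 1*(-26 + (-2 + 2)) = 1*(-26 + 0) = 1*(-26) = -26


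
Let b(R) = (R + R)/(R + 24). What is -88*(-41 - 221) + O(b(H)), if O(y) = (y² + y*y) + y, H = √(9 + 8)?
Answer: 7204623578/312481 + 20304*√17/312481 ≈ 23056.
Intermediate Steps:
H = √17 ≈ 4.1231
b(R) = 2*R/(24 + R) (b(R) = (2*R)/(24 + R) = 2*R/(24 + R))
O(y) = y + 2*y² (O(y) = (y² + y²) + y = 2*y² + y = y + 2*y²)
-88*(-41 - 221) + O(b(H)) = -88*(-41 - 221) + (2*√17/(24 + √17))*(1 + 2*(2*√17/(24 + √17))) = -88*(-262) + (2*√17/(24 + √17))*(1 + 4*√17/(24 + √17)) = 23056 + 2*√17*(1 + 4*√17/(24 + √17))/(24 + √17)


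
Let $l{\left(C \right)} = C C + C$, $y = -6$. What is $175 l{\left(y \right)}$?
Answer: $5250$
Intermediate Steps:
$l{\left(C \right)} = C + C^{2}$ ($l{\left(C \right)} = C^{2} + C = C + C^{2}$)
$175 l{\left(y \right)} = 175 \left(- 6 \left(1 - 6\right)\right) = 175 \left(\left(-6\right) \left(-5\right)\right) = 175 \cdot 30 = 5250$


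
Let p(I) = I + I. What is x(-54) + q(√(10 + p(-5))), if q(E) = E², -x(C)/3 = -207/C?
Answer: -23/2 ≈ -11.500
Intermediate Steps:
x(C) = 621/C (x(C) = -(-621)/C = 621/C)
p(I) = 2*I
x(-54) + q(√(10 + p(-5))) = 621/(-54) + (√(10 + 2*(-5)))² = 621*(-1/54) + (√(10 - 10))² = -23/2 + (√0)² = -23/2 + 0² = -23/2 + 0 = -23/2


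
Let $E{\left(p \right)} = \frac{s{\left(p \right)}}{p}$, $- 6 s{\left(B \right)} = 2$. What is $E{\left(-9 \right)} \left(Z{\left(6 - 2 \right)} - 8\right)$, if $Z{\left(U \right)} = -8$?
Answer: $- \frac{16}{27} \approx -0.59259$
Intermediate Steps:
$s{\left(B \right)} = - \frac{1}{3}$ ($s{\left(B \right)} = \left(- \frac{1}{6}\right) 2 = - \frac{1}{3}$)
$E{\left(p \right)} = - \frac{1}{3 p}$
$E{\left(-9 \right)} \left(Z{\left(6 - 2 \right)} - 8\right) = - \frac{1}{3 \left(-9\right)} \left(-8 - 8\right) = \left(- \frac{1}{3}\right) \left(- \frac{1}{9}\right) \left(-16\right) = \frac{1}{27} \left(-16\right) = - \frac{16}{27}$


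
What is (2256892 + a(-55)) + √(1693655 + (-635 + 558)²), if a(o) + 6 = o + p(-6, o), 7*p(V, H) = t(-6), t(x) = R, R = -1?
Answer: 15797816/7 + 16*√6639 ≈ 2.2581e+6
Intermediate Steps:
t(x) = -1
p(V, H) = -⅐ (p(V, H) = (⅐)*(-1) = -⅐)
a(o) = -43/7 + o (a(o) = -6 + (o - ⅐) = -6 + (-⅐ + o) = -43/7 + o)
(2256892 + a(-55)) + √(1693655 + (-635 + 558)²) = (2256892 + (-43/7 - 55)) + √(1693655 + (-635 + 558)²) = (2256892 - 428/7) + √(1693655 + (-77)²) = 15797816/7 + √(1693655 + 5929) = 15797816/7 + √1699584 = 15797816/7 + 16*√6639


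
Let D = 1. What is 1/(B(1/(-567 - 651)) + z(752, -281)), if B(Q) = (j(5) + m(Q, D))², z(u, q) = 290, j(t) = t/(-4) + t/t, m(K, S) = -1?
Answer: 16/4665 ≈ 0.0034298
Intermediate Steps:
j(t) = 1 - t/4 (j(t) = t*(-¼) + 1 = -t/4 + 1 = 1 - t/4)
B(Q) = 25/16 (B(Q) = ((1 - ¼*5) - 1)² = ((1 - 5/4) - 1)² = (-¼ - 1)² = (-5/4)² = 25/16)
1/(B(1/(-567 - 651)) + z(752, -281)) = 1/(25/16 + 290) = 1/(4665/16) = 16/4665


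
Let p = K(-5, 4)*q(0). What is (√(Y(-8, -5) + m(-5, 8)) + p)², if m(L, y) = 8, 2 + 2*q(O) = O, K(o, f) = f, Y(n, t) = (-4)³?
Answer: 4*(2 - I*√14)² ≈ -40.0 - 59.867*I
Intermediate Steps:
Y(n, t) = -64
q(O) = -1 + O/2
p = -4 (p = 4*(-1 + (½)*0) = 4*(-1 + 0) = 4*(-1) = -4)
(√(Y(-8, -5) + m(-5, 8)) + p)² = (√(-64 + 8) - 4)² = (√(-56) - 4)² = (2*I*√14 - 4)² = (-4 + 2*I*√14)²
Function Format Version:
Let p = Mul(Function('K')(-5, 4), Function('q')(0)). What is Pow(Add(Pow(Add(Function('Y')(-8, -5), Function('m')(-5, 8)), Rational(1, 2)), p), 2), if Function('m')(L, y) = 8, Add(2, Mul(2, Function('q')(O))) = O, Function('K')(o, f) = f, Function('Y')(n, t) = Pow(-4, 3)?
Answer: Mul(4, Pow(Add(2, Mul(-1, I, Pow(14, Rational(1, 2)))), 2)) ≈ Add(-40.000, Mul(-59.867, I))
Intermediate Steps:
Function('Y')(n, t) = -64
Function('q')(O) = Add(-1, Mul(Rational(1, 2), O))
p = -4 (p = Mul(4, Add(-1, Mul(Rational(1, 2), 0))) = Mul(4, Add(-1, 0)) = Mul(4, -1) = -4)
Pow(Add(Pow(Add(Function('Y')(-8, -5), Function('m')(-5, 8)), Rational(1, 2)), p), 2) = Pow(Add(Pow(Add(-64, 8), Rational(1, 2)), -4), 2) = Pow(Add(Pow(-56, Rational(1, 2)), -4), 2) = Pow(Add(Mul(2, I, Pow(14, Rational(1, 2))), -4), 2) = Pow(Add(-4, Mul(2, I, Pow(14, Rational(1, 2)))), 2)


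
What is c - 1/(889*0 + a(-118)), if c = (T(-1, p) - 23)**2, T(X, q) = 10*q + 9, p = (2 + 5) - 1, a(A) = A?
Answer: 249689/118 ≈ 2116.0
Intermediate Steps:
p = 6 (p = 7 - 1 = 6)
T(X, q) = 9 + 10*q
c = 2116 (c = ((9 + 10*6) - 23)**2 = ((9 + 60) - 23)**2 = (69 - 23)**2 = 46**2 = 2116)
c - 1/(889*0 + a(-118)) = 2116 - 1/(889*0 - 118) = 2116 - 1/(0 - 118) = 2116 - 1/(-118) = 2116 - 1*(-1/118) = 2116 + 1/118 = 249689/118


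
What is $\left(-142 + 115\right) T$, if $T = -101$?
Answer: $2727$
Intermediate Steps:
$\left(-142 + 115\right) T = \left(-142 + 115\right) \left(-101\right) = \left(-27\right) \left(-101\right) = 2727$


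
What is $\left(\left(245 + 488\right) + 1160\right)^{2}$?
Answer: $3583449$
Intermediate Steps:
$\left(\left(245 + 488\right) + 1160\right)^{2} = \left(733 + 1160\right)^{2} = 1893^{2} = 3583449$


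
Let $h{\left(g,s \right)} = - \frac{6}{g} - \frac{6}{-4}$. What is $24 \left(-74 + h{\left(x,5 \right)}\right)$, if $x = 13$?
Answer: $- \frac{22764}{13} \approx -1751.1$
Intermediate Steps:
$h{\left(g,s \right)} = \frac{3}{2} - \frac{6}{g}$ ($h{\left(g,s \right)} = - \frac{6}{g} - - \frac{3}{2} = - \frac{6}{g} + \frac{3}{2} = \frac{3}{2} - \frac{6}{g}$)
$24 \left(-74 + h{\left(x,5 \right)}\right) = 24 \left(-74 + \left(\frac{3}{2} - \frac{6}{13}\right)\right) = 24 \left(-74 + \frac{27}{26}\right) = 24 \left(- \frac{1897}{26}\right) = - \frac{22764}{13}$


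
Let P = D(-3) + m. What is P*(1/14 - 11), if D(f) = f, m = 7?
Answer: -306/7 ≈ -43.714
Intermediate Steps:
P = 4 (P = -3 + 7 = 4)
P*(1/14 - 11) = 4*(1/14 - 11) = 4*(-153/14) = -306/7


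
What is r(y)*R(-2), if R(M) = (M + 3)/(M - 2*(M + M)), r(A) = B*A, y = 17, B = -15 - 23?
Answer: -323/3 ≈ -107.67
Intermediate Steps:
B = -38
r(A) = -38*A
R(M) = -(3 + M)/(3*M) (R(M) = (3 + M)/(M - 4*M) = (3 + M)/((-3*M)) = (3 + M)*(-1/(3*M)) = -(3 + M)/(3*M))
r(y)*R(-2) = (-38*17)*((1/3)*(-3 - 1*(-2))/(-2)) = -646*(-1)*(-3 + 2)/(3*2) = -646*(-1)*(-1)/(3*2) = -646*1/6 = -323/3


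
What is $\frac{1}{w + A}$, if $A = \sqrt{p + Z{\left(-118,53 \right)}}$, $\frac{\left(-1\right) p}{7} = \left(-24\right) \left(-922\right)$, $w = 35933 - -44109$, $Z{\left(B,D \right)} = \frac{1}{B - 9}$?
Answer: $\frac{10165334}{813673335821} - \frac{i \sqrt{2498317711}}{813673335821} \approx 1.2493 \cdot 10^{-5} - 6.1429 \cdot 10^{-8} i$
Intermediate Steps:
$Z{\left(B,D \right)} = \frac{1}{-9 + B}$
$w = 80042$ ($w = 35933 + 44109 = 80042$)
$p = -154896$ ($p = - 7 \left(\left(-24\right) \left(-922\right)\right) = \left(-7\right) 22128 = -154896$)
$A = \frac{i \sqrt{2498317711}}{127}$ ($A = \sqrt{-154896 + \frac{1}{-9 - 118}} = \sqrt{-154896 + \frac{1}{-127}} = \sqrt{-154896 - \frac{1}{127}} = \sqrt{- \frac{19671793}{127}} = \frac{i \sqrt{2498317711}}{127} \approx 393.57 i$)
$\frac{1}{w + A} = \frac{1}{80042 + \frac{i \sqrt{2498317711}}{127}}$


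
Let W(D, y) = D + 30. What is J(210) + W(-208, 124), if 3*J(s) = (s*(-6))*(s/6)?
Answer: -14878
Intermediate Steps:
J(s) = -s**2/3 (J(s) = ((s*(-6))*(s/6))/3 = ((-6*s)*(s*(1/6)))/3 = ((-6*s)*(s/6))/3 = (-s**2)/3 = -s**2/3)
W(D, y) = 30 + D
J(210) + W(-208, 124) = -1/3*210**2 + (30 - 208) = -1/3*44100 - 178 = -14700 - 178 = -14878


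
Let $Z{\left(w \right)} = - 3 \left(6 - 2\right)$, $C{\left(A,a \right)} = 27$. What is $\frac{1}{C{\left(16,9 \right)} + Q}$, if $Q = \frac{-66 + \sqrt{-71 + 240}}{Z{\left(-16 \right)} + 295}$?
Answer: $\frac{283}{7588} \approx 0.037296$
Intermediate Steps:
$Z{\left(w \right)} = -12$ ($Z{\left(w \right)} = \left(-3\right) 4 = -12$)
$Q = - \frac{53}{283}$ ($Q = \frac{-66 + \sqrt{-71 + 240}}{-12 + 295} = \frac{-66 + \sqrt{169}}{283} = \left(-66 + 13\right) \frac{1}{283} = \left(-53\right) \frac{1}{283} = - \frac{53}{283} \approx -0.18728$)
$\frac{1}{C{\left(16,9 \right)} + Q} = \frac{1}{27 - \frac{53}{283}} = \frac{1}{\frac{7588}{283}} = \frac{283}{7588}$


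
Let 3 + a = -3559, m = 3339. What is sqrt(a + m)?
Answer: I*sqrt(223) ≈ 14.933*I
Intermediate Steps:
a = -3562 (a = -3 - 3559 = -3562)
sqrt(a + m) = sqrt(-3562 + 3339) = sqrt(-223) = I*sqrt(223)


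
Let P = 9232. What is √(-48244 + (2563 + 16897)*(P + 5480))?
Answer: 2*√71561819 ≈ 16919.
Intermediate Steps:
√(-48244 + (2563 + 16897)*(P + 5480)) = √(-48244 + (2563 + 16897)*(9232 + 5480)) = √(-48244 + 19460*14712) = √(-48244 + 286295520) = √286247276 = 2*√71561819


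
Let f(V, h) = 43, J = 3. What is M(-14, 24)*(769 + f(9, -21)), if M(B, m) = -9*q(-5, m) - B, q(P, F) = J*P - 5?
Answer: 157528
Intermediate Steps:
q(P, F) = -5 + 3*P (q(P, F) = 3*P - 5 = -5 + 3*P)
M(B, m) = 180 - B (M(B, m) = -9*(-5 + 3*(-5)) - B = -9*(-5 - 15) - B = -9*(-20) - B = 180 - B)
M(-14, 24)*(769 + f(9, -21)) = (180 - 1*(-14))*(769 + 43) = (180 + 14)*812 = 194*812 = 157528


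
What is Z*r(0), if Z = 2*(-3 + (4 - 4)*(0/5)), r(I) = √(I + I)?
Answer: 0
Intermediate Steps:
r(I) = √2*√I (r(I) = √(2*I) = √2*√I)
Z = -6 (Z = 2*(-3 + 0*(0*(⅕))) = 2*(-3 + 0*0) = 2*(-3 + 0) = 2*(-3) = -6)
Z*r(0) = -6*√2*√0 = -6*√2*0 = -6*0 = 0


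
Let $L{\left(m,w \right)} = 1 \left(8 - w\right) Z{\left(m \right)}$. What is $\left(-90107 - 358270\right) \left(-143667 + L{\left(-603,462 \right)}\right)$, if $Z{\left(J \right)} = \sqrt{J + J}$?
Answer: $64416978459 + 610689474 i \sqrt{134} \approx 6.4417 \cdot 10^{10} + 7.0692 \cdot 10^{9} i$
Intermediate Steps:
$Z{\left(J \right)} = \sqrt{2} \sqrt{J}$ ($Z{\left(J \right)} = \sqrt{2 J} = \sqrt{2} \sqrt{J}$)
$L{\left(m,w \right)} = \sqrt{2} \sqrt{m} \left(8 - w\right)$ ($L{\left(m,w \right)} = 1 \left(8 - w\right) \sqrt{2} \sqrt{m} = \left(8 - w\right) \sqrt{2} \sqrt{m} = \sqrt{2} \sqrt{m} \left(8 - w\right)$)
$\left(-90107 - 358270\right) \left(-143667 + L{\left(-603,462 \right)}\right) = \left(-90107 - 358270\right) \left(-143667 + \sqrt{2} \sqrt{-603} \left(8 - 462\right)\right) = - 448377 \left(-143667 + \sqrt{2} \cdot 3 i \sqrt{67} \left(8 - 462\right)\right) = - 448377 \left(-143667 + \sqrt{2} \cdot 3 i \sqrt{67} \left(-454\right)\right) = - 448377 \left(-143667 - 1362 i \sqrt{134}\right) = 64416978459 + 610689474 i \sqrt{134}$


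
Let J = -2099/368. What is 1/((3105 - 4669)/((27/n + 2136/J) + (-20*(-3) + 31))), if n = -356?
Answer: 211890557/1168689616 ≈ 0.18131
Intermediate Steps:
J = -2099/368 (J = -2099*1/368 = -2099/368 ≈ -5.7038)
1/((3105 - 4669)/((27/n + 2136/J) + (-20*(-3) + 31))) = 1/((3105 - 4669)/((27/(-356) + 2136/(-2099/368)) + (-20*(-3) + 31))) = 1/(-1564/((27*(-1/356) + 2136*(-368/2099)) + (60 + 31))) = 1/(-1564/((-27/356 - 786048/2099) + 91)) = 1/(-1564/(-279889761/747244 + 91)) = 1/(-1564/(-211890557/747244)) = 1/(-1564*(-747244/211890557)) = 1/(1168689616/211890557) = 211890557/1168689616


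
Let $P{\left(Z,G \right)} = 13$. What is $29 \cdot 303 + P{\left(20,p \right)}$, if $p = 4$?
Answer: $8800$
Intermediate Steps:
$29 \cdot 303 + P{\left(20,p \right)} = 29 \cdot 303 + 13 = 8787 + 13 = 8800$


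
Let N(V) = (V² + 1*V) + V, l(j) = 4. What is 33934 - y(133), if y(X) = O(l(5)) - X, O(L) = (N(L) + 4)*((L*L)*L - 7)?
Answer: 32471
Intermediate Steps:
N(V) = V² + 2*V (N(V) = (V² + V) + V = (V + V²) + V = V² + 2*V)
O(L) = (-7 + L³)*(4 + L*(2 + L)) (O(L) = (L*(2 + L) + 4)*((L*L)*L - 7) = (4 + L*(2 + L))*(L²*L - 7) = (4 + L*(2 + L))*(L³ - 7) = (4 + L*(2 + L))*(-7 + L³) = (-7 + L³)*(4 + L*(2 + L)))
y(X) = 1596 - X (y(X) = (-28 + 4*4³ + 4⁴*(2 + 4) - 7*4*(2 + 4)) - X = (-28 + 4*64 + 256*6 - 7*4*6) - X = (-28 + 256 + 1536 - 168) - X = 1596 - X)
33934 - y(133) = 33934 - (1596 - 1*133) = 33934 - (1596 - 133) = 33934 - 1*1463 = 33934 - 1463 = 32471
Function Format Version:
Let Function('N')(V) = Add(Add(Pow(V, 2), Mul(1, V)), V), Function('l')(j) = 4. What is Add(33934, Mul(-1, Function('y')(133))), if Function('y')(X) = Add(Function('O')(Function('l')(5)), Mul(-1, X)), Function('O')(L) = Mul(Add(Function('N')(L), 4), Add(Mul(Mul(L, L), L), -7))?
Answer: 32471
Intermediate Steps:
Function('N')(V) = Add(Pow(V, 2), Mul(2, V)) (Function('N')(V) = Add(Add(Pow(V, 2), V), V) = Add(Add(V, Pow(V, 2)), V) = Add(Pow(V, 2), Mul(2, V)))
Function('O')(L) = Mul(Add(-7, Pow(L, 3)), Add(4, Mul(L, Add(2, L)))) (Function('O')(L) = Mul(Add(Mul(L, Add(2, L)), 4), Add(Mul(Mul(L, L), L), -7)) = Mul(Add(4, Mul(L, Add(2, L))), Add(Mul(Pow(L, 2), L), -7)) = Mul(Add(4, Mul(L, Add(2, L))), Add(Pow(L, 3), -7)) = Mul(Add(4, Mul(L, Add(2, L))), Add(-7, Pow(L, 3))) = Mul(Add(-7, Pow(L, 3)), Add(4, Mul(L, Add(2, L)))))
Function('y')(X) = Add(1596, Mul(-1, X)) (Function('y')(X) = Add(Add(-28, Mul(4, Pow(4, 3)), Mul(Pow(4, 4), Add(2, 4)), Mul(-7, 4, Add(2, 4))), Mul(-1, X)) = Add(Add(-28, Mul(4, 64), Mul(256, 6), Mul(-7, 4, 6)), Mul(-1, X)) = Add(Add(-28, 256, 1536, -168), Mul(-1, X)) = Add(1596, Mul(-1, X)))
Add(33934, Mul(-1, Function('y')(133))) = Add(33934, Mul(-1, Add(1596, Mul(-1, 133)))) = Add(33934, Mul(-1, Add(1596, -133))) = Add(33934, Mul(-1, 1463)) = Add(33934, -1463) = 32471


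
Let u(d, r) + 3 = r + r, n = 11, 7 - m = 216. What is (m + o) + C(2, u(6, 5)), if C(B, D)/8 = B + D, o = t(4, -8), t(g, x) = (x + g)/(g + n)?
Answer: -2059/15 ≈ -137.27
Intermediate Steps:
m = -209 (m = 7 - 1*216 = 7 - 216 = -209)
u(d, r) = -3 + 2*r (u(d, r) = -3 + (r + r) = -3 + 2*r)
t(g, x) = (g + x)/(11 + g) (t(g, x) = (x + g)/(g + 11) = (g + x)/(11 + g))
o = -4/15 (o = (4 - 8)/(11 + 4) = -4/15 ≈ -0.26667)
C(B, D) = 8*B + 8*D (C(B, D) = 8*(B + D) = 8*B + 8*D)
(m + o) + C(2, u(6, 5)) = (-209 - 4/15) + (8*2 + 8*(-3 + 2*5)) = -3139/15 + (16 + 8*(-3 + 10)) = -3139/15 + (16 + 8*7) = -3139/15 + (16 + 56) = -3139/15 + 72 = -2059/15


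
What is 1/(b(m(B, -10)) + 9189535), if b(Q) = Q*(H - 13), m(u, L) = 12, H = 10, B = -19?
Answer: 1/9189499 ≈ 1.0882e-7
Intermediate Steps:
b(Q) = -3*Q (b(Q) = Q*(10 - 13) = Q*(-3) = -3*Q)
1/(b(m(B, -10)) + 9189535) = 1/(-3*12 + 9189535) = 1/(-36 + 9189535) = 1/9189499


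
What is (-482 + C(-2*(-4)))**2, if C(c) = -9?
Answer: 241081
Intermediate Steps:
(-482 + C(-2*(-4)))**2 = (-482 - 9)**2 = (-491)**2 = 241081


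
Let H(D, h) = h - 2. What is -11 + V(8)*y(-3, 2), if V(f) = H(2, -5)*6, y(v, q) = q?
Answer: -95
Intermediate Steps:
H(D, h) = -2 + h
V(f) = -42 (V(f) = (-2 - 5)*6 = -7*6 = -42)
-11 + V(8)*y(-3, 2) = -11 - 42*2 = -11 - 84 = -95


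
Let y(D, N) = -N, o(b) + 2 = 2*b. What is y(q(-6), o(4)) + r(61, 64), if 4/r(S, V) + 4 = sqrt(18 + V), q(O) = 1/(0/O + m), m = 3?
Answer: -190/33 + 2*sqrt(82)/33 ≈ -5.2088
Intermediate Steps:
o(b) = -2 + 2*b
q(O) = 1/3 (q(O) = 1/(0/O + 3) = 1/(0 + 3) = 1/3)
r(S, V) = 4/(-4 + sqrt(18 + V))
y(q(-6), o(4)) + r(61, 64) = -(-2 + 2*4) + 4/(-4 + sqrt(18 + 64)) = -(-2 + 8) + 4/(-4 + sqrt(82)) = -1*6 + 4/(-4 + sqrt(82)) = -6 + 4/(-4 + sqrt(82))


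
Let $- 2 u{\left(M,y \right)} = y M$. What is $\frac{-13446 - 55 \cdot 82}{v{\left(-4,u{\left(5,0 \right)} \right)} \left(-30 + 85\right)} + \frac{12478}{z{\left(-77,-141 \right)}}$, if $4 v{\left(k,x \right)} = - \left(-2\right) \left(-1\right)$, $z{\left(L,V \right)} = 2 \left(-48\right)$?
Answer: $\frac{1380631}{2640} \approx 522.97$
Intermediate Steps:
$z{\left(L,V \right)} = -96$
$u{\left(M,y \right)} = - \frac{M y}{2}$ ($u{\left(M,y \right)} = - \frac{y M}{2} = - \frac{M y}{2}$)
$v{\left(k,x \right)} = - \frac{1}{2}$ ($v{\left(k,x \right)} = \frac{\left(-1\right) \left(\left(-2\right) \left(-1\right)\right)}{4} = \frac{\left(-1\right) 2}{4} = \frac{1}{4} \left(-2\right) = - \frac{1}{2}$)
$\frac{-13446 - 55 \cdot 82}{v{\left(-4,u{\left(5,0 \right)} \right)} \left(-30 + 85\right)} + \frac{12478}{z{\left(-77,-141 \right)}} = \frac{-13446 - 55 \cdot 82}{\left(- \frac{1}{2}\right) \left(-30 + 85\right)} + \frac{12478}{-96} = \frac{-13446 - 4510}{\left(- \frac{1}{2}\right) 55} + 12478 \left(- \frac{1}{96}\right) = \frac{-13446 - 4510}{- \frac{55}{2}} - \frac{6239}{48} = \left(-17956\right) \left(- \frac{2}{55}\right) - \frac{6239}{48} = \frac{35912}{55} - \frac{6239}{48} = \frac{1380631}{2640}$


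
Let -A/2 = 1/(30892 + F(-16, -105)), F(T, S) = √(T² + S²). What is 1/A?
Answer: -15446 - √11281/2 ≈ -15499.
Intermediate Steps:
F(T, S) = √(S² + T²)
A = -2/(30892 + √11281) (A = -2/(30892 + √((-105)² + (-16)²)) = -2/(30892 + √(11025 + 256)) = -2/(30892 + √11281) ≈ -6.4520e-5)
1/A = 1/(-61784/954304383 + 2*√11281/954304383)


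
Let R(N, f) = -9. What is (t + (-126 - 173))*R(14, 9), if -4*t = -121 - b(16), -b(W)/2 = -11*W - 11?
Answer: 6309/4 ≈ 1577.3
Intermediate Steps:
b(W) = 22 + 22*W (b(W) = -2*(-11*W - 11) = -2*(-11 - 11*W) = 22 + 22*W)
t = 495/4 (t = -(-121 - (22 + 22*16))/4 = -(-121 - (22 + 352))/4 = -(-121 - 1*374)/4 = -(-121 - 374)/4 = -1/4*(-495) = 495/4 ≈ 123.75)
(t + (-126 - 173))*R(14, 9) = (495/4 + (-126 - 173))*(-9) = (495/4 - 299)*(-9) = -701/4*(-9) = 6309/4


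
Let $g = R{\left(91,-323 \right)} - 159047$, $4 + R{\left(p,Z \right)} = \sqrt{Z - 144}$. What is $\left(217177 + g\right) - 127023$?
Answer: $-68897 + i \sqrt{467} \approx -68897.0 + 21.61 i$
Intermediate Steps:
$R{\left(p,Z \right)} = -4 + \sqrt{-144 + Z}$ ($R{\left(p,Z \right)} = -4 + \sqrt{Z - 144} = -4 + \sqrt{-144 + Z}$)
$g = -159051 + i \sqrt{467}$ ($g = \left(-4 + \sqrt{-144 - 323}\right) - 159047 = \left(-4 + \sqrt{-467}\right) - 159047 = \left(-4 + i \sqrt{467}\right) - 159047 = -159051 + i \sqrt{467} \approx -1.5905 \cdot 10^{5} + 21.61 i$)
$\left(217177 + g\right) - 127023 = \left(217177 - \left(159051 - i \sqrt{467}\right)\right) - 127023 = \left(58126 + i \sqrt{467}\right) - 127023 = -68897 + i \sqrt{467}$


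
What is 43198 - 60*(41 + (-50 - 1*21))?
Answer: 44998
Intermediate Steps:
43198 - 60*(41 + (-50 - 1*21)) = 43198 - 60*(41 + (-50 - 21)) = 43198 - 60*(41 - 71) = 43198 - 60*(-30) = 43198 + 1800 = 44998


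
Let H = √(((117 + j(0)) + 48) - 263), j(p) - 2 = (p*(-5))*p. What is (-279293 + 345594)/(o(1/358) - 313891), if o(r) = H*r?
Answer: -666814452886831/3156921546147145 - 23735758*I*√6/3156921546147145 ≈ -0.21122 - 1.8417e-8*I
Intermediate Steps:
j(p) = 2 - 5*p² (j(p) = 2 + (p*(-5))*p = 2 + (-5*p)*p = 2 - 5*p²)
H = 4*I*√6 (H = √(((117 + (2 - 5*0²)) + 48) - 263) = √(((117 + (2 - 5*0)) + 48) - 263) = √(((117 + (2 + 0)) + 48) - 263) = √(((117 + 2) + 48) - 263) = √((119 + 48) - 263) = √(167 - 263) = √(-96) = 4*I*√6 ≈ 9.798*I)
o(r) = 4*I*r*√6 (o(r) = (4*I*√6)*r = 4*I*r*√6)
(-279293 + 345594)/(o(1/358) - 313891) = (-279293 + 345594)/(4*I*√6/358 - 313891) = 66301/(4*I*(1/358)*√6 - 313891) = 66301/(2*I*√6/179 - 313891) = 66301/(-313891 + 2*I*√6/179)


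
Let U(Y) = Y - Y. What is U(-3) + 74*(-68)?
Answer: -5032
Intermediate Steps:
U(Y) = 0
U(-3) + 74*(-68) = 0 + 74*(-68) = 0 - 5032 = -5032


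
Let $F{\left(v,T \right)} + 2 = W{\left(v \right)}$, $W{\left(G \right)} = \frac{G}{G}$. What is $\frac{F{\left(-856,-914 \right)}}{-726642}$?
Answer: $\frac{1}{726642} \approx 1.3762 \cdot 10^{-6}$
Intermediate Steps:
$W{\left(G \right)} = 1$
$F{\left(v,T \right)} = -1$ ($F{\left(v,T \right)} = -2 + 1 = -1$)
$\frac{F{\left(-856,-914 \right)}}{-726642} = - \frac{1}{-726642} = \left(-1\right) \left(- \frac{1}{726642}\right) = \frac{1}{726642}$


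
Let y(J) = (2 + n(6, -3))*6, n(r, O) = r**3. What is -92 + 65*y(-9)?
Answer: 84928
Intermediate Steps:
y(J) = 1308 (y(J) = (2 + 6**3)*6 = (2 + 216)*6 = 218*6 = 1308)
-92 + 65*y(-9) = -92 + 65*1308 = -92 + 85020 = 84928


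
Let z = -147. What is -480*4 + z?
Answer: -2067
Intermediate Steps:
-480*4 + z = -480*4 - 147 = -40*48 - 147 = -1920 - 147 = -2067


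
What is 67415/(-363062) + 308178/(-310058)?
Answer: -9485020079/8040734114 ≈ -1.1796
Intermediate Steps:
67415/(-363062) + 308178/(-310058) = 67415*(-1/363062) + 308178*(-1/310058) = -67415/363062 - 154089/155029 = -9485020079/8040734114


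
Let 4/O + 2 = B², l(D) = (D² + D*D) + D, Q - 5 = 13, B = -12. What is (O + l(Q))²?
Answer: 2236154944/5041 ≈ 4.4359e+5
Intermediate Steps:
Q = 18 (Q = 5 + 13 = 18)
l(D) = D + 2*D² (l(D) = (D² + D²) + D = 2*D² + D = D + 2*D²)
O = 2/71 (O = 4/(-2 + (-12)²) = 4/(-2 + 144) = 4/142 = 4*(1/142) = 2/71 ≈ 0.028169)
(O + l(Q))² = (2/71 + 18*(1 + 2*18))² = (2/71 + 18*(1 + 36))² = (2/71 + 18*37)² = (2/71 + 666)² = (47288/71)² = 2236154944/5041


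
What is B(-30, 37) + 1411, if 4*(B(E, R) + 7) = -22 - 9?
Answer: 5585/4 ≈ 1396.3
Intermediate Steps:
B(E, R) = -59/4 (B(E, R) = -7 + (-22 - 9)/4 = -7 + (¼)*(-31) = -7 - 31/4 = -59/4)
B(-30, 37) + 1411 = -59/4 + 1411 = 5585/4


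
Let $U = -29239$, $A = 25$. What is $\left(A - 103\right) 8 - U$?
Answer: $28615$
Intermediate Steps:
$\left(A - 103\right) 8 - U = \left(25 - 103\right) 8 - -29239 = \left(-78\right) 8 + 29239 = -624 + 29239 = 28615$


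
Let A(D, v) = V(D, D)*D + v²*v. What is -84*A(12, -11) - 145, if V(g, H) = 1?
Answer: 110651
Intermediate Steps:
A(D, v) = D + v³ (A(D, v) = 1*D + v²*v = D + v³)
-84*A(12, -11) - 145 = -84*(12 + (-11)³) - 145 = -84*(12 - 1331) - 145 = -84*(-1319) - 145 = 110796 - 145 = 110651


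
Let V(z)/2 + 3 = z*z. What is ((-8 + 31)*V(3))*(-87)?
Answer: -24012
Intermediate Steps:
V(z) = -6 + 2*z² (V(z) = -6 + 2*(z*z) = -6 + 2*z²)
((-8 + 31)*V(3))*(-87) = ((-8 + 31)*(-6 + 2*3²))*(-87) = (23*(-6 + 2*9))*(-87) = (23*(-6 + 18))*(-87) = (23*12)*(-87) = 276*(-87) = -24012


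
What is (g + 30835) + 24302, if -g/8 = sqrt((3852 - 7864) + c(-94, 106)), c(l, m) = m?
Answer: 55137 - 24*I*sqrt(434) ≈ 55137.0 - 499.98*I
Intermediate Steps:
g = -24*I*sqrt(434) (g = -8*sqrt((3852 - 7864) + 106) = -8*sqrt(-4012 + 106) = -24*I*sqrt(434) ≈ -499.98*I)
(g + 30835) + 24302 = (-24*I*sqrt(434) + 30835) + 24302 = (30835 - 24*I*sqrt(434)) + 24302 = 55137 - 24*I*sqrt(434)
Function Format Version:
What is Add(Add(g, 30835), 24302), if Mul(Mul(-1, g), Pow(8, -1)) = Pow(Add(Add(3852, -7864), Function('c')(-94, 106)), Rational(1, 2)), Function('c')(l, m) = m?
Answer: Add(55137, Mul(-24, I, Pow(434, Rational(1, 2)))) ≈ Add(55137., Mul(-499.98, I))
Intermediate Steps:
g = Mul(-24, I, Pow(434, Rational(1, 2))) (g = Mul(-8, Pow(Add(Add(3852, -7864), 106), Rational(1, 2))) = Mul(-8, Pow(Add(-4012, 106), Rational(1, 2))) = Mul(-8, Pow(-3906, Rational(1, 2))) = Mul(-8, Mul(3, I, Pow(434, Rational(1, 2)))) = Mul(-24, I, Pow(434, Rational(1, 2))) ≈ Mul(-499.98, I))
Add(Add(g, 30835), 24302) = Add(Add(Mul(-24, I, Pow(434, Rational(1, 2))), 30835), 24302) = Add(Add(30835, Mul(-24, I, Pow(434, Rational(1, 2)))), 24302) = Add(55137, Mul(-24, I, Pow(434, Rational(1, 2))))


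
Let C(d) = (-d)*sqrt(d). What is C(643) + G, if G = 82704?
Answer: 82704 - 643*sqrt(643) ≈ 66399.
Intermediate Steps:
C(d) = -d**(3/2)
C(643) + G = -643**(3/2) + 82704 = -643*sqrt(643) + 82704 = 82704 - 643*sqrt(643)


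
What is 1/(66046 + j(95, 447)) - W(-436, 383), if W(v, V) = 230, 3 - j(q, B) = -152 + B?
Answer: -15123419/65754 ≈ -230.00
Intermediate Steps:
j(q, B) = 155 - B (j(q, B) = 3 - (-152 + B) = 3 + (152 - B) = 155 - B)
1/(66046 + j(95, 447)) - W(-436, 383) = 1/(66046 + (155 - 1*447)) - 1*230 = 1/(66046 + (155 - 447)) - 230 = 1/(66046 - 292) - 230 = 1/65754 - 230 = -15123419/65754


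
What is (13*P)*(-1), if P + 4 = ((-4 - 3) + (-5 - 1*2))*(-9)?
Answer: -1586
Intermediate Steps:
P = 122 (P = -4 + ((-4 - 3) + (-5 - 1*2))*(-9) = -4 + (-7 + (-5 - 2))*(-9) = -4 + (-7 - 7)*(-9) = -4 - 14*(-9) = -4 + 126 = 122)
(13*P)*(-1) = (13*122)*(-1) = 1586*(-1) = -1586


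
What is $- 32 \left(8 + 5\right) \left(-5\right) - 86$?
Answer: $1994$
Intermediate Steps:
$- 32 \left(8 + 5\right) \left(-5\right) - 86 = - 32 \cdot 13 \left(-5\right) - 86 = \left(-32\right) \left(-65\right) - 86 = 2080 - 86 = 1994$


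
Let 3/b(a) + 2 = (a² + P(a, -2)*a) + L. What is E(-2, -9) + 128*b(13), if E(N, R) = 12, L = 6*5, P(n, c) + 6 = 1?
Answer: 164/11 ≈ 14.909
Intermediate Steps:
P(n, c) = -5 (P(n, c) = -6 + 1 = -5)
L = 30
b(a) = 3/(28 + a² - 5*a) (b(a) = 3/(-2 + ((a² - 5*a) + 30)) = 3/(-2 + (30 + a² - 5*a)) = 3/(28 + a² - 5*a))
E(-2, -9) + 128*b(13) = 12 + 128*(3/(28 + 13² - 5*13)) = 12 + 128*(3/(28 + 169 - 65)) = 12 + 128*(3/132) = 12 + 128*(3*(1/132)) = 12 + 128*(1/44) = 12 + 32/11 = 164/11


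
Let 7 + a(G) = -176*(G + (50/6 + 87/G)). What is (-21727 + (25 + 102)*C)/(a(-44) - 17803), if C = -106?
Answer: 105567/33554 ≈ 3.1462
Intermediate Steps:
a(G) = -4421/3 - 15312/G - 176*G (a(G) = -7 - 176*(G + (50/6 + 87/G)) = -7 - 176*(G + (50*(1/6) + 87/G)) = -7 - 176*(G + (25/3 + 87/G)) = -7 - 176*(25/3 + G + 87/G) = -7 + (-4400/3 - 15312/G - 176*G) = -4421/3 - 15312/G - 176*G)
(-21727 + (25 + 102)*C)/(a(-44) - 17803) = (-21727 + (25 + 102)*(-106))/((-4421/3 - 15312/(-44) - 176*(-44)) - 17803) = (-21727 + 127*(-106))/((-4421/3 - 15312*(-1/44) + 7744) - 17803) = (-21727 - 13462)/((-4421/3 + 348 + 7744) - 17803) = -35189/(19855/3 - 17803) = -35189/(-33554/3) = -35189*(-3/33554) = 105567/33554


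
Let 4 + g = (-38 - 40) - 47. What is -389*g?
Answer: 50181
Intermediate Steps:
g = -129 (g = -4 + ((-38 - 40) - 47) = -4 + (-78 - 47) = -4 - 125 = -129)
-389*g = -389*(-129) = 50181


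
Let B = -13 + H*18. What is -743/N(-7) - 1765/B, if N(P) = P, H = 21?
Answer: 51768/511 ≈ 101.31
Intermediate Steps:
B = 365 (B = -13 + 21*18 = -13 + 378 = 365)
-743/N(-7) - 1765/B = -743/(-7) - 1765/365 = -743*(-⅐) - 1765*1/365 = 743/7 - 353/73 = 51768/511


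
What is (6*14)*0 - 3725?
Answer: -3725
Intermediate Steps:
(6*14)*0 - 3725 = 84*0 - 3725 = 0 - 3725 = -3725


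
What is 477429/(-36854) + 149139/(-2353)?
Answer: -6619759143/86717462 ≈ -76.337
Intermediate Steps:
477429/(-36854) + 149139/(-2353) = 477429*(-1/36854) + 149139*(-1/2353) = -477429/36854 - 149139/2353 = -6619759143/86717462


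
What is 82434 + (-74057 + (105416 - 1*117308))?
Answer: -3515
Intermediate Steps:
82434 + (-74057 + (105416 - 1*117308)) = 82434 + (-74057 + (105416 - 117308)) = 82434 + (-74057 - 11892) = 82434 - 85949 = -3515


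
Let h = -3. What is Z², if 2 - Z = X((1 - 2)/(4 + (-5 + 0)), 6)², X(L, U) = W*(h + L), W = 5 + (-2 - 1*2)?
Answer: 4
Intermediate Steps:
W = 1 (W = 5 + (-2 - 2) = 5 - 4 = 1)
X(L, U) = -3 + L (X(L, U) = 1*(-3 + L) = -3 + L)
Z = -2 (Z = 2 - (-3 + (1 - 2)/(4 + (-5 + 0)))² = 2 - (-3 - 1/(4 - 5))² = 2 - (-3 - 1/(-1))² = 2 - (-3 - 1*(-1))² = 2 - (-3 + 1)² = 2 - 1*(-2)² = 2 - 1*4 = 2 - 4 = -2)
Z² = (-2)² = 4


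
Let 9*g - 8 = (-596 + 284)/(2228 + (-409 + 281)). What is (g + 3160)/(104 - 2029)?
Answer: -1659458/1010625 ≈ -1.6420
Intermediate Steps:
g = 458/525 (g = 8/9 + ((-596 + 284)/(2228 + (-409 + 281)))/9 = 8/9 + (-312/(2228 - 128))/9 = 8/9 + (-312/2100)/9 = 8/9 + (-312*1/2100)/9 = 8/9 + (⅑)*(-26/175) = 8/9 - 26/1575 = 458/525 ≈ 0.87238)
(g + 3160)/(104 - 2029) = (458/525 + 3160)/(104 - 2029) = (1659458/525)/(-1925) = (1659458/525)*(-1/1925) = -1659458/1010625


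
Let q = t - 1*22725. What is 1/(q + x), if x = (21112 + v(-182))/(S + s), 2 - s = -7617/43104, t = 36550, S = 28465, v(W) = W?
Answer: 81803279/1130990476623 ≈ 7.2329e-5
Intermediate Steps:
s = 31275/14368 (s = 2 - (-7617)/43104 = 2 - 1*(-2539/14368) = 2 + 2539/14368 = 31275/14368 ≈ 2.1767)
x = 60144448/81803279 (x = (21112 - 182)/(28465 + 31275/14368) = 20930/(409016395/14368) = 20930*(14368/409016395) = 60144448/81803279 ≈ 0.73523)
q = 13825 (q = 36550 - 1*22725 = 36550 - 22725 = 13825)
1/(q + x) = 1/(13825 + 60144448/81803279) = 1/(1130990476623/81803279) = 81803279/1130990476623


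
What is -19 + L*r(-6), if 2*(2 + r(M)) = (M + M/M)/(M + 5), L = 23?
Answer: -15/2 ≈ -7.5000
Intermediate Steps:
r(M) = -2 + (1 + M)/(2*(5 + M)) (r(M) = -2 + ((M + M/M)/(M + 5))/2 = -2 + ((M + 1)/(5 + M))/2 = -2 + ((1 + M)/(5 + M))/2 = -2 + (1 + M)/(2*(5 + M)))
-19 + L*r(-6) = -19 + 23*((-19 - 3*(-6))/(2*(5 - 6))) = -19 + 23*((1/2)*(-19 + 18)/(-1)) = -19 + 23*((1/2)*(-1)*(-1)) = -19 + 23*(1/2) = -19 + 23/2 = -15/2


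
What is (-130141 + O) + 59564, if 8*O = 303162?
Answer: -130727/4 ≈ -32682.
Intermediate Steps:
O = 151581/4 (O = (⅛)*303162 = 151581/4 ≈ 37895.)
(-130141 + O) + 59564 = (-130141 + 151581/4) + 59564 = -368983/4 + 59564 = -130727/4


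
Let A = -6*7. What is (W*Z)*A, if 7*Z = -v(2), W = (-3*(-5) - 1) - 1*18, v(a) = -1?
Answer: 24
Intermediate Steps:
A = -42
W = -4 (W = (15 - 1) - 18 = 14 - 18 = -4)
Z = ⅐ (Z = (-1*(-1))/7 = (⅐)*1 = ⅐ ≈ 0.14286)
(W*Z)*A = -4*⅐*(-42) = -4/7*(-42) = 24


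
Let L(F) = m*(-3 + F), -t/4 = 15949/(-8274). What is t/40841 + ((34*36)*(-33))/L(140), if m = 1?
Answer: -6824596323038/23147412729 ≈ -294.83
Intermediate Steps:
t = 31898/4137 (t = -63796/(-8274) = -63796*(-1)/8274 = -4*(-15949/8274) = 31898/4137 ≈ 7.7104)
L(F) = -3 + F (L(F) = 1*(-3 + F) = -3 + F)
t/40841 + ((34*36)*(-33))/L(140) = (31898/4137)/40841 + ((34*36)*(-33))/(-3 + 140) = (31898/4137)*(1/40841) + (1224*(-33))/137 = 31898/168959217 - 40392*1/137 = 31898/168959217 - 40392/137 = -6824596323038/23147412729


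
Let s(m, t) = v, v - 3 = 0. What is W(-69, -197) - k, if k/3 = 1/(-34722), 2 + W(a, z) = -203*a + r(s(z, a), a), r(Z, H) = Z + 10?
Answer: 162244333/11574 ≈ 14018.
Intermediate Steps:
v = 3 (v = 3 + 0 = 3)
s(m, t) = 3
r(Z, H) = 10 + Z
W(a, z) = 11 - 203*a (W(a, z) = -2 + (-203*a + (10 + 3)) = -2 + (-203*a + 13) = -2 + (13 - 203*a) = 11 - 203*a)
k = -1/11574 (k = 3/(-34722) = 3*(-1/34722) = -1/11574 ≈ -8.6401e-5)
W(-69, -197) - k = (11 - 203*(-69)) - 1*(-1/11574) = (11 + 14007) + 1/11574 = 14018 + 1/11574 = 162244333/11574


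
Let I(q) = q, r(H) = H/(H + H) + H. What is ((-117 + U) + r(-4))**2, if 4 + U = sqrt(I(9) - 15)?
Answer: 61977/4 - 249*I*sqrt(6) ≈ 15494.0 - 609.92*I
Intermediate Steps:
r(H) = 1/2 + H (r(H) = H/((2*H)) + H = (1/(2*H))*H + H = 1/2 + H)
U = -4 + I*sqrt(6) (U = -4 + sqrt(9 - 15) = -4 + sqrt(-6) = -4 + I*sqrt(6) ≈ -4.0 + 2.4495*I)
((-117 + U) + r(-4))**2 = ((-117 + (-4 + I*sqrt(6))) + (1/2 - 4))**2 = ((-121 + I*sqrt(6)) - 7/2)**2 = (-249/2 + I*sqrt(6))**2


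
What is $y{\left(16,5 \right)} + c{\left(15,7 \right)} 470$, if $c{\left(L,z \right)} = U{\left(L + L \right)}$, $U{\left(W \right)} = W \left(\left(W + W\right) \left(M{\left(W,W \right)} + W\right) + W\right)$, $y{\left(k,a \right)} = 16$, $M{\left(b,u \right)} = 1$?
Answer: $26649016$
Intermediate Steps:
$U{\left(W \right)} = W \left(W + 2 W \left(1 + W\right)\right)$ ($U{\left(W \right)} = W \left(\left(W + W\right) \left(1 + W\right) + W\right) = W \left(2 W \left(1 + W\right) + W\right) = W \left(W + 2 W \left(1 + W\right)\right)$)
$c{\left(L,z \right)} = 4 L^{2} \left(3 + 4 L\right)$ ($c{\left(L,z \right)} = \left(L + L\right)^{2} \left(3 + 2 \left(L + L\right)\right) = \left(2 L\right)^{2} \left(3 + 2 \cdot 2 L\right) = 4 L^{2} \left(3 + 4 L\right)$)
$y{\left(16,5 \right)} + c{\left(15,7 \right)} 470 = 16 + 15^{2} \left(12 + 16 \cdot 15\right) 470 = 16 + 225 \left(12 + 240\right) 470 = 16 + 225 \cdot 252 \cdot 470 = 16 + 56700 \cdot 470 = 16 + 26649000 = 26649016$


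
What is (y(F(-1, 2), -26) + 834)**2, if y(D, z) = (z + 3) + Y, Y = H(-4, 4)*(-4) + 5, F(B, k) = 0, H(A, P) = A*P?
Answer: 774400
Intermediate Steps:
Y = 69 (Y = -4*4*(-4) + 5 = -16*(-4) + 5 = 64 + 5 = 69)
y(D, z) = 72 + z (y(D, z) = (z + 3) + 69 = (3 + z) + 69 = 72 + z)
(y(F(-1, 2), -26) + 834)**2 = ((72 - 26) + 834)**2 = (46 + 834)**2 = 880**2 = 774400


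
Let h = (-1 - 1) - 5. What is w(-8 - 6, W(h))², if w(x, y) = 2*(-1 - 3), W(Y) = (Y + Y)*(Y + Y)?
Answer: 64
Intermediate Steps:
h = -7 (h = -2 - 5 = -7)
W(Y) = 4*Y² (W(Y) = (2*Y)*(2*Y) = 4*Y²)
w(x, y) = -8 (w(x, y) = 2*(-4) = -8)
w(-8 - 6, W(h))² = (-8)² = 64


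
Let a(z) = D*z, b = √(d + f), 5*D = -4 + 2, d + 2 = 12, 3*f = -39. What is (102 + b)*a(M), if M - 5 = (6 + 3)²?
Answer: -17544/5 - 172*I*√3/5 ≈ -3508.8 - 59.583*I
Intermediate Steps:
f = -13 (f = (⅓)*(-39) = -13)
d = 10 (d = -2 + 12 = 10)
M = 86 (M = 5 + (6 + 3)² = 5 + 9² = 5 + 81 = 86)
D = -⅖ (D = (-4 + 2)/5 = (⅕)*(-2) = -⅖ ≈ -0.40000)
b = I*√3 (b = √(10 - 13) = √(-3) = I*√3 ≈ 1.732*I)
a(z) = -2*z/5
(102 + b)*a(M) = (102 + I*√3)*(-⅖*86) = (102 + I*√3)*(-172/5) = -17544/5 - 172*I*√3/5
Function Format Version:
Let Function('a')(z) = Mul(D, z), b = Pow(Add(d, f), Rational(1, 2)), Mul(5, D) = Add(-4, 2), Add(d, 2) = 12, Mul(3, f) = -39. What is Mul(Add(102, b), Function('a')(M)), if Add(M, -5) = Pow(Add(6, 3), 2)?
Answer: Add(Rational(-17544, 5), Mul(Rational(-172, 5), I, Pow(3, Rational(1, 2)))) ≈ Add(-3508.8, Mul(-59.583, I))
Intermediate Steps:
f = -13 (f = Mul(Rational(1, 3), -39) = -13)
d = 10 (d = Add(-2, 12) = 10)
M = 86 (M = Add(5, Pow(Add(6, 3), 2)) = Add(5, Pow(9, 2)) = Add(5, 81) = 86)
D = Rational(-2, 5) (D = Mul(Rational(1, 5), Add(-4, 2)) = Mul(Rational(1, 5), -2) = Rational(-2, 5) ≈ -0.40000)
b = Mul(I, Pow(3, Rational(1, 2))) (b = Pow(Add(10, -13), Rational(1, 2)) = Pow(-3, Rational(1, 2)) = Mul(I, Pow(3, Rational(1, 2))) ≈ Mul(1.7320, I))
Function('a')(z) = Mul(Rational(-2, 5), z)
Mul(Add(102, b), Function('a')(M)) = Mul(Add(102, Mul(I, Pow(3, Rational(1, 2)))), Mul(Rational(-2, 5), 86)) = Mul(Add(102, Mul(I, Pow(3, Rational(1, 2)))), Rational(-172, 5)) = Add(Rational(-17544, 5), Mul(Rational(-172, 5), I, Pow(3, Rational(1, 2))))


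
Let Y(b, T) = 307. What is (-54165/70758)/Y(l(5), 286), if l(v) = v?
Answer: -18055/7240902 ≈ -0.0024935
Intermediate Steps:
(-54165/70758)/Y(l(5), 286) = -54165/70758/307 = -54165*1/70758*(1/307) = -18055/23586*1/307 = -18055/7240902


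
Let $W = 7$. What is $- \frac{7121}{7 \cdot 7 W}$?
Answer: $- \frac{7121}{343} \approx -20.761$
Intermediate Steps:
$- \frac{7121}{7 \cdot 7 W} = - \frac{7121}{7 \cdot 7 \cdot 7} = - \frac{7121}{49 \cdot 7} = - \frac{7121}{343}$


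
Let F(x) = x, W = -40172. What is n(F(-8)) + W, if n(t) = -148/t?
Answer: -80307/2 ≈ -40154.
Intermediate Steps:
n(F(-8)) + W = -148/(-8) - 40172 = -148*(-1/8) - 40172 = 37/2 - 40172 = -80307/2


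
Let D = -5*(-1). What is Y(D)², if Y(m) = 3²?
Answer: 81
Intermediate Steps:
D = 5
Y(m) = 9
Y(D)² = 9² = 81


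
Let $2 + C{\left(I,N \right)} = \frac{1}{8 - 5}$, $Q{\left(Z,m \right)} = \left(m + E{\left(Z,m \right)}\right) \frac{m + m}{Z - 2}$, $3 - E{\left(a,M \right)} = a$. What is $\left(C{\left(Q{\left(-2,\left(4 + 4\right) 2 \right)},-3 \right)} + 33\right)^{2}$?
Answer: $\frac{8836}{9} \approx 981.78$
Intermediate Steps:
$E{\left(a,M \right)} = 3 - a$
$Q{\left(Z,m \right)} = \frac{2 m \left(3 + m - Z\right)}{-2 + Z}$ ($Q{\left(Z,m \right)} = \left(m - \left(-3 + Z\right)\right) \frac{m + m}{Z - 2} = \left(3 + m - Z\right) \frac{2 m}{-2 + Z} = \frac{2 m \left(3 + m - Z\right)}{-2 + Z}$)
$C{\left(I,N \right)} = - \frac{5}{3}$ ($C{\left(I,N \right)} = -2 + \frac{1}{8 - 5} = -2 + \frac{1}{3} = - \frac{5}{3}$)
$\left(C{\left(Q{\left(-2,\left(4 + 4\right) 2 \right)},-3 \right)} + 33\right)^{2} = \left(- \frac{5}{3} + 33\right)^{2} = \left(\frac{94}{3}\right)^{2} = \frac{8836}{9}$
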